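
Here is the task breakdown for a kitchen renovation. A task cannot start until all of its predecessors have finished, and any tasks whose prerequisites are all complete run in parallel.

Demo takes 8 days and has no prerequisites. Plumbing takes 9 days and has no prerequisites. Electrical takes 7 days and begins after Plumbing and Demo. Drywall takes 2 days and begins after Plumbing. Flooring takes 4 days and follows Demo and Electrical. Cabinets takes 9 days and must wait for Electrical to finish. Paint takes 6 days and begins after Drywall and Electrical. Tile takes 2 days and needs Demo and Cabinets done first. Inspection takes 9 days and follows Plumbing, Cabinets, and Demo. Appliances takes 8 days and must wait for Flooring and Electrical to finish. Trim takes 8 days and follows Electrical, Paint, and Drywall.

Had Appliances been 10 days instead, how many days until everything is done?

34

Actual critical path: Plumbing→Electrical→Cabinets→Inspection = 9+7+9+9 = 34 ⇒ 34 days.
Appliances is off the critical path — its longest chain is 28 days, giving 6 of slack.
The critical path is still Plumbing→Electrical→Cabinets→Inspection; finish is now 34 days.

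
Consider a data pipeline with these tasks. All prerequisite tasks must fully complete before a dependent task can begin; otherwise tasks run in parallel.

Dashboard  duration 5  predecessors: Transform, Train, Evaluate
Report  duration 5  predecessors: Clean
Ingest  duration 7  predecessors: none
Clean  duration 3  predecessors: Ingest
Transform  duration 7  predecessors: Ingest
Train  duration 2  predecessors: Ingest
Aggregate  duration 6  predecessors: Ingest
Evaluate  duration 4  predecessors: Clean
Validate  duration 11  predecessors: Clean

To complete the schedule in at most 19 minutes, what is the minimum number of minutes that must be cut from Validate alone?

2

Current finish: 21 minutes; target: 19.
Validate is on every critical path, so each minute cut from Validate cuts the finish by one (this holds down to a finish of 19).
Need 21 − 19 = 2 minutes off Validate → Validate becomes 9 minutes, finish becomes 19.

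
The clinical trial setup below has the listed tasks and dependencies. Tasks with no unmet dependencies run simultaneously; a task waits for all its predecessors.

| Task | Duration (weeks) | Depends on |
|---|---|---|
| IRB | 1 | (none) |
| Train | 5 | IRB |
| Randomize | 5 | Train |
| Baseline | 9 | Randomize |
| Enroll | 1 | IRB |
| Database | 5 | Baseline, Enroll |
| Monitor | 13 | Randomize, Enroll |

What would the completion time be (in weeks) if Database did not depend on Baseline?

24

Original critical path: IRB→Train→Randomize→Baseline→Database = 1+5+5+9+5 = 25 ⇒ 25 weeks.
Without Baseline→Database, Database's earliest start moves from 20 to 2.
The longest chain is now IRB→Train→Randomize→Monitor = 1+5+5+13 = 24, so the project takes 24 weeks.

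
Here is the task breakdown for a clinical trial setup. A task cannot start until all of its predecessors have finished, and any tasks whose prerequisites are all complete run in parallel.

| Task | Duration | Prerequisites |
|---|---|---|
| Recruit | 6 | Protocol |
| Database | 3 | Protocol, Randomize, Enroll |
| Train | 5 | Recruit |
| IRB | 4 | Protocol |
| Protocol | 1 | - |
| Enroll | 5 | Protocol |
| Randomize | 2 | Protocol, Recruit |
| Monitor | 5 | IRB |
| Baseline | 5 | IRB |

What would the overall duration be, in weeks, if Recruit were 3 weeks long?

10

The binding path is Protocol→Recruit→Train = 1+6+5 = 12; finish at 12 weeks.
Recruit is on the critical path; changing it to 3 makes that path 9 weeks.
The binding chain switches to Protocol→IRB→Baseline = 1+4+5 = 10; finish 10 weeks.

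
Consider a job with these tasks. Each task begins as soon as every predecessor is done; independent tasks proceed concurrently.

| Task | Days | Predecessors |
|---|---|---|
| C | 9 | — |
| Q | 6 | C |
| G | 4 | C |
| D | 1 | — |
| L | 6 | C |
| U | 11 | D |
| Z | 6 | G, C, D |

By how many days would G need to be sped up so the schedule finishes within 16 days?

Current finish: 19 days; target: 16.
G is on every critical path, so each day cut from G cuts the finish by one (this holds down to a finish of 16).
Need 19 − 16 = 3 days off G → G becomes 1 day, finish becomes 16.

3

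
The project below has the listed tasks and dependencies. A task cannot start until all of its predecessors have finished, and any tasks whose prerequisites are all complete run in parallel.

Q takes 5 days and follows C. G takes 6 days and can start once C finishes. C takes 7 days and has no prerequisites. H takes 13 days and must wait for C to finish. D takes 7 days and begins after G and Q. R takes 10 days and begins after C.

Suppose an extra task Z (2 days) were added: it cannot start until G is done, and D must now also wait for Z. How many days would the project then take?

22

Originally the project takes 20 days.
With Z inserted, D now waits for max(G, Q, Z).
New critical path: C→G→Z→D = 7+6+2+7 = 22 ⇒ 22 days.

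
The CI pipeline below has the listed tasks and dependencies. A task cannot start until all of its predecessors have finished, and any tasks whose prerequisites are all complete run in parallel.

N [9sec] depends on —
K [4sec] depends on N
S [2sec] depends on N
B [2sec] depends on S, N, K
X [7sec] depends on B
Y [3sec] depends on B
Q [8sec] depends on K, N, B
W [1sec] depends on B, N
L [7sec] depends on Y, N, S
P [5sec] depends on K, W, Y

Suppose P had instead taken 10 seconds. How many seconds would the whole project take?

As given, the longest chain is N→K→B→Y→L = 9+4+2+3+7 = 25, so the finish is 25 seconds.
The longest path through P is only 23 seconds, so P has float 2.
The binding chain switches to N→K→B→Y→P = 9+4+2+3+10 = 28; finish 28 seconds.

28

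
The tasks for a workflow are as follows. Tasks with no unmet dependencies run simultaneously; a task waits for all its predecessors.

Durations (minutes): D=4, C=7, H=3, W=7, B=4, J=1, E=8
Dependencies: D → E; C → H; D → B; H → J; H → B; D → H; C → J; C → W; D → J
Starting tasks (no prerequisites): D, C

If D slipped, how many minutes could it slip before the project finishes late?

2

The longest chain is C→H→B = 7+3+4 = 14; overall finish 14 minutes.
Longest path through D: 12 minutes (earliest finish 4, latest finish 6).
Slack of D = 2 − 0 = 2 minutes.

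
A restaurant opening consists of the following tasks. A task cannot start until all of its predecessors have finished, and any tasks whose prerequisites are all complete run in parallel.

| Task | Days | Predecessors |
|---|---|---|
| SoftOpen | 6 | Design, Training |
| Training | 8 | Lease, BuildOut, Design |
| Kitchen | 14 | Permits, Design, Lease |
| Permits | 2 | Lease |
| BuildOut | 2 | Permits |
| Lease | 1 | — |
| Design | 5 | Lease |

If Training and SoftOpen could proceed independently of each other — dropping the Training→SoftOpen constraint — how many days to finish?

20

Before: longest chain Lease→Design→Kitchen = 1+5+14 = 20, finish 20.
Without Training→SoftOpen, SoftOpen's earliest start moves from 14 to 6.
After: Lease→Design→Kitchen = 1+5+14 = 20 → 20 days.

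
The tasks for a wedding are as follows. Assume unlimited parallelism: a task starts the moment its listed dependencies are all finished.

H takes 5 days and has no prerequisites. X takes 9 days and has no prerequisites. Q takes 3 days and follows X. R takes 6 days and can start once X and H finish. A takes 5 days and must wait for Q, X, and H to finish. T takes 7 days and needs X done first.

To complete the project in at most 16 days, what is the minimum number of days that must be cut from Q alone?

Current finish: 17 days; target: 16.
Q is on every critical path, so each day cut from Q cuts the finish by one (this holds down to a finish of 16).
Need 17 − 16 = 1 day off Q → Q becomes 2 days, finish becomes 16.

1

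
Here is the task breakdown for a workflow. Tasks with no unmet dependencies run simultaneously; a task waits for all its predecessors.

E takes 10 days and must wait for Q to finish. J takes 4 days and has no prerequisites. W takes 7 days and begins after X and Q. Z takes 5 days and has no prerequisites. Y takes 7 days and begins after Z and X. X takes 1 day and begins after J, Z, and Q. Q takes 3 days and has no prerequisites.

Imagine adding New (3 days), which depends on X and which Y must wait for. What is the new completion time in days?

16

Originally the schedule takes 13 days.
With New inserted, Y now waits for max(Z, X, New).
New critical path: Z→X→New→Y = 5+1+3+7 = 16 ⇒ 16 days.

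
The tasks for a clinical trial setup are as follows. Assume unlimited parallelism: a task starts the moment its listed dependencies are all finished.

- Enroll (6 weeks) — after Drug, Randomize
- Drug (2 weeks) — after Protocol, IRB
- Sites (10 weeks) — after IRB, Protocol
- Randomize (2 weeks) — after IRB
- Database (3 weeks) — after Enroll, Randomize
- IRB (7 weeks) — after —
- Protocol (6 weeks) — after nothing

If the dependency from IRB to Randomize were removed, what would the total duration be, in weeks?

18

With the dependency in place, IRB→Randomize→Enroll→Database = 7+2+6+3 = 18 sets the finish at 18 weeks.
Without IRB→Randomize, Randomize's earliest start moves from 7 to 0.
After: IRB→Drug→Enroll→Database = 7+2+6+3 = 18 → 18 weeks.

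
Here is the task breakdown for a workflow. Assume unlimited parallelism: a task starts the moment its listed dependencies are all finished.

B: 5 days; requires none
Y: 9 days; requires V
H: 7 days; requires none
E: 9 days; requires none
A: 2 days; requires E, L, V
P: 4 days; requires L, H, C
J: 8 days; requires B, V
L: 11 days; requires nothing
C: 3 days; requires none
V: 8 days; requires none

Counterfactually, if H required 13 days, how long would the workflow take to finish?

Baseline: V→Y = 8+9 = 17 → 17 days.
H has 6 days of float (longest path through it is 11).
No other chain overtakes it, so the finish is 17 days.

17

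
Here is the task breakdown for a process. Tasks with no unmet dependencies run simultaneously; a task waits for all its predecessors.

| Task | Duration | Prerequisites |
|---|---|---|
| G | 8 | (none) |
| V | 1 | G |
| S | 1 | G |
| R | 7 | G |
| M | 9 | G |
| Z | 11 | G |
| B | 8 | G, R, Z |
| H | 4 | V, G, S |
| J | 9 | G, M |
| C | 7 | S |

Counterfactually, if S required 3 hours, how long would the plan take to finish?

The binding path is G→Z→B = 8+11+8 = 27; finish at 27 hours.
The longest path through S is only 16 hours, so S has float 11.
That remains the longest chain; total 27 hours.

27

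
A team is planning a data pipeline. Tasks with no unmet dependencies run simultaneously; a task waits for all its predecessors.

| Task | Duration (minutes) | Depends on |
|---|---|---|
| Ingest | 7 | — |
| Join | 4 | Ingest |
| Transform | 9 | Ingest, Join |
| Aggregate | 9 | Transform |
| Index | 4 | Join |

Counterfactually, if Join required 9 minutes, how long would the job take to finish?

Critical path before the change: Ingest→Join→Transform→Aggregate = 7+4+9+9 = 29 giving 29 minutes.
Join lies on that path, so at 9 minutes the path becomes 34 minutes.
That remains the longest chain; total 34 minutes.

34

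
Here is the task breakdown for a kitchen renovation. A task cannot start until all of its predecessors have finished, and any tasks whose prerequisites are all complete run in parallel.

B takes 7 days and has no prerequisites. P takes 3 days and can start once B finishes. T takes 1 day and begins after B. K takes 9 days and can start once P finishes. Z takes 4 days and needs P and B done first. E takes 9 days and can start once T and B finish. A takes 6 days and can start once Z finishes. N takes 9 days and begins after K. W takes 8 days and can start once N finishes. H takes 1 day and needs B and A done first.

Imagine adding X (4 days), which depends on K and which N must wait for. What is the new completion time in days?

40

Originally the schedule takes 36 days.
With X inserted, N now waits for max(K, X).
New critical path: B→P→K→X→N→W = 7+3+9+4+9+8 = 40 ⇒ 40 days.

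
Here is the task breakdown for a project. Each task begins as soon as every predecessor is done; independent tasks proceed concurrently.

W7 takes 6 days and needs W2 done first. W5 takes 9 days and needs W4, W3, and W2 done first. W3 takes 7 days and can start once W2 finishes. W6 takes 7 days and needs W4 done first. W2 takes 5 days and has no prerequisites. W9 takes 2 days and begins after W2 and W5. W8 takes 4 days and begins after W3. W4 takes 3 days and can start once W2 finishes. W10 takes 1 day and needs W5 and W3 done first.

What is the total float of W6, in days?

Critical path: W2→W3→W5→W9 = 5+7+9+2 = 23, so the finish is 23 days.
The longest chain containing W6 totals 15 days.
So W6 can slip 23 − 15 = 8 days.

8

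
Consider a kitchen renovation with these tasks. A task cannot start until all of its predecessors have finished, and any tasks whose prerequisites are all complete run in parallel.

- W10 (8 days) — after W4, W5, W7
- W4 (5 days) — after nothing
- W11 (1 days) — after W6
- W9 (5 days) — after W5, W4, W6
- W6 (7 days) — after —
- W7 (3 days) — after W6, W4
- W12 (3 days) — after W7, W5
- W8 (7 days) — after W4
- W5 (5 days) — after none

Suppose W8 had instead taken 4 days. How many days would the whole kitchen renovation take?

Critical path before the change: W6→W7→W10 = 7+3+8 = 18 giving 18 days.
The longest path through W8 is only 12 days, so W8 has float 6.
That remains the longest chain; total 18 days.

18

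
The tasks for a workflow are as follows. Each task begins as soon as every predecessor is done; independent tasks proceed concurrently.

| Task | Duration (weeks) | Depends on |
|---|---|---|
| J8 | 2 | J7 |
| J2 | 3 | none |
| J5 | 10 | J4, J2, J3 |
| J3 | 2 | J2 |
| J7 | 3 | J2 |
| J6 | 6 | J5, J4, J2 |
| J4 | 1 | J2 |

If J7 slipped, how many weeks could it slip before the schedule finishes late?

13

J2→J3→J5→J6 = 3+2+10+6 = 21 sets the makespan at 21 weeks.
Longest path through J7: 8 weeks (earliest finish 6, latest finish 19).
Float = 21 − 8 = 13.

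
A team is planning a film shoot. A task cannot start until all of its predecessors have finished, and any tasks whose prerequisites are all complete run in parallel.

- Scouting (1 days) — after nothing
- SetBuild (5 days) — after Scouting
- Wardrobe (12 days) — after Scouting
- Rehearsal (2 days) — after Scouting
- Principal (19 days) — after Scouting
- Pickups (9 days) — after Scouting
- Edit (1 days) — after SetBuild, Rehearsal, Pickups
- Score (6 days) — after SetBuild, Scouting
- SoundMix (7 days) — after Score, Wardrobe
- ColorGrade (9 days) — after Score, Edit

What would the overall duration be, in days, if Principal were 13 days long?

Actual critical path: Scouting→SetBuild→Score→ColorGrade = 1+5+6+9 = 21 ⇒ 21 days.
The longest path through Principal is only 20 days, so Principal has float 1.
No other chain overtakes it, so the finish is 21 days.

21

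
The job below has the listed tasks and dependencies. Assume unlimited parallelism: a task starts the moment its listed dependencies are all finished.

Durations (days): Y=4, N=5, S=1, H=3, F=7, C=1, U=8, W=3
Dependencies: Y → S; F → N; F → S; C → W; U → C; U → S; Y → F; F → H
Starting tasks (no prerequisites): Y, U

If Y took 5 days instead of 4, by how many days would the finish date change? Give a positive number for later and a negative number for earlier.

The binding path is Y→F→N = 4+7+5 = 16; finish at 16 days.
Y lies on that path, so at 5 days the path becomes 17 days.
The critical path is still Y→F→N; finish is now 17 days.
Change in finish: 17 − 16 = +1 days.

1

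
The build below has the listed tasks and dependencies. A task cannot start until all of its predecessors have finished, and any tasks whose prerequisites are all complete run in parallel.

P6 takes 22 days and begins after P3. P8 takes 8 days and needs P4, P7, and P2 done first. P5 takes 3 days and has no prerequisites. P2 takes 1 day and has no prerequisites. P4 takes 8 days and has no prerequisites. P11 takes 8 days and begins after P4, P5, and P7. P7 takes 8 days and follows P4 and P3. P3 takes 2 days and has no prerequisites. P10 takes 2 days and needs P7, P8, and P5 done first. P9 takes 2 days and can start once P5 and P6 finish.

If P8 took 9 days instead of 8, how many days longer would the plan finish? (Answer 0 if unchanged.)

1

The binding path is P4→P7→P8→P10 = 8+8+8+2 = 26; finish at 26 days.
P8 is on the critical path; changing it to 9 makes that path 27 days.
That remains the longest chain; total 27 days.
Change in finish: 27 − 26 = +1 days.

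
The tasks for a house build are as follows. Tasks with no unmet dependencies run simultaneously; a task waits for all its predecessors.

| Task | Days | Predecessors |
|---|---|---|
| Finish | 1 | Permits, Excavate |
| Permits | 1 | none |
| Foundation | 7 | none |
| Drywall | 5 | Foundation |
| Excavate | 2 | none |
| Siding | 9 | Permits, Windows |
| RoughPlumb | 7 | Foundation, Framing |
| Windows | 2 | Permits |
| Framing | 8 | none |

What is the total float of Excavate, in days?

12

Critical path: Framing→RoughPlumb = 8+7 = 15, so the finish is 15 days.
Longest path through Excavate: 3 days (earliest finish 2, latest finish 14).
Float = 15 − 3 = 12.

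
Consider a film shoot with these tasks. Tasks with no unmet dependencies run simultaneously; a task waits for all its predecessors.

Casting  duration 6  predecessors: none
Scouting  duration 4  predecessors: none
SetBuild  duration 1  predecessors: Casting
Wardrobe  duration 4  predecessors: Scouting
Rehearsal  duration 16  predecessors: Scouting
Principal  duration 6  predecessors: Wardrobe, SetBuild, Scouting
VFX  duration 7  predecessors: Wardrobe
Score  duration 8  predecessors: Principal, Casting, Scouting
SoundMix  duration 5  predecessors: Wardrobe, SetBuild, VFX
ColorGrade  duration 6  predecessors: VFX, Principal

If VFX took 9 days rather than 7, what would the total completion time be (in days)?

23

Baseline: Scouting→Wardrobe→Principal→Score = 4+4+6+8 = 22 → 22 days.
VFX has 1 day of float (longest path through it is 21).
Now Scouting→Wardrobe→VFX→ColorGrade = 4+4+9+6 = 23 is longest, so the finish becomes 23 days.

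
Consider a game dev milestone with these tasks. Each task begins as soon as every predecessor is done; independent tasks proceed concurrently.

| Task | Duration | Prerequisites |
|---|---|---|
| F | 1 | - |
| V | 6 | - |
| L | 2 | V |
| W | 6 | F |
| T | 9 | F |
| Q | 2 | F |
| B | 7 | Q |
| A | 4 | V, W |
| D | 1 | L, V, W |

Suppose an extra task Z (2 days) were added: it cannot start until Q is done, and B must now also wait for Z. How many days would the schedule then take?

Originally the schedule takes 11 days.
With Z inserted, B now waits for max(Q, Z).
New critical path: F→Q→Z→B = 1+2+2+7 = 12 ⇒ 12 days.

12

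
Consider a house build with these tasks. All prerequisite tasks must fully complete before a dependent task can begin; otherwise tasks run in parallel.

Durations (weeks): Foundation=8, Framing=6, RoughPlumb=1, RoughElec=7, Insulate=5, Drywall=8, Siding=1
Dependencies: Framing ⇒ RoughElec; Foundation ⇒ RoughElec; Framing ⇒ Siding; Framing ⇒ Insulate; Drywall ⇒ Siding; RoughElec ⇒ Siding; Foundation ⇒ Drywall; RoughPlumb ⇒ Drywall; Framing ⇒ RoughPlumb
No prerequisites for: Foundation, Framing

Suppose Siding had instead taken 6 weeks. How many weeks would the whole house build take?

The binding path is Foundation→Drywall→Siding = 8+8+1 = 17; finish at 17 weeks.
Since Siding is critical, the +5 change carries straight to that chain (now 22 weeks).
No other chain overtakes it, so the finish is 22 weeks.

22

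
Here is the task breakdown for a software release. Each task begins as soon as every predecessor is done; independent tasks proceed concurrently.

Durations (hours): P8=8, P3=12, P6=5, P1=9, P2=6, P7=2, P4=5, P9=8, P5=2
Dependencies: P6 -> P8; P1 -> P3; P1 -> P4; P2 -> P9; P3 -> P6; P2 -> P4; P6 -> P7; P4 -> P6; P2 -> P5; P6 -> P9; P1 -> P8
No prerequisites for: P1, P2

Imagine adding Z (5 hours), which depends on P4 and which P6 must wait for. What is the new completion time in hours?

34

Originally the schedule takes 34 hours.
With Z inserted, P6 now waits for max(P4, P3, Z).
New critical path: P1→P3→P6→P8 = 9+12+5+8 = 34 ⇒ 34 hours.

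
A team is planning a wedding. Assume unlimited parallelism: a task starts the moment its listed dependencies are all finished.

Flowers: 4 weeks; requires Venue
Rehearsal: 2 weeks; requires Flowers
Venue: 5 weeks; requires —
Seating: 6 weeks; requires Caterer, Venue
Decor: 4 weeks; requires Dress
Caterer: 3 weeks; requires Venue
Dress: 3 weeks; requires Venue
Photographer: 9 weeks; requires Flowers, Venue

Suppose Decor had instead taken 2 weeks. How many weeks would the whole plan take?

18

The binding path is Venue→Flowers→Photographer = 5+4+9 = 18; finish at 18 weeks.
Decor is off the critical path — its longest chain is 12 weeks, giving 6 of slack.
No other chain overtakes it, so the finish is 18 weeks.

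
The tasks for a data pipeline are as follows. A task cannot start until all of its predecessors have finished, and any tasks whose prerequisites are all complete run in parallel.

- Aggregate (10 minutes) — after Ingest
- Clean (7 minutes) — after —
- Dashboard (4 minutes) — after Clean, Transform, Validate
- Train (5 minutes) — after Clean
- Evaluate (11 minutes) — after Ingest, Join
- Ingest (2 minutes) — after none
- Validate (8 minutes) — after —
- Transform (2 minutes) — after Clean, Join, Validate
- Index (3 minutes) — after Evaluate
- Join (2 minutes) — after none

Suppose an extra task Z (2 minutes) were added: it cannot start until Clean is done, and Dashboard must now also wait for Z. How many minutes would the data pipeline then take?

16

Originally the data pipeline takes 16 minutes.
With Z inserted, Dashboard now waits for max(Clean, Transform, Validate, Z).
New critical path: Ingest→Evaluate→Index = 2+11+3 = 16 ⇒ 16 minutes.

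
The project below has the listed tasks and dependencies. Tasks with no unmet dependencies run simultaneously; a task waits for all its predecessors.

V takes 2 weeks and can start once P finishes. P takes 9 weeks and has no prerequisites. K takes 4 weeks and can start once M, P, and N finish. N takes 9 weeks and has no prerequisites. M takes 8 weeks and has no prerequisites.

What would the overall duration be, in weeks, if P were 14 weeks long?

18

The binding path is P→K = 9+4 = 13; finish at 13 weeks.
P is on the critical path; changing it to 14 makes that path 18 weeks.
No other chain overtakes it, so the finish is 18 weeks.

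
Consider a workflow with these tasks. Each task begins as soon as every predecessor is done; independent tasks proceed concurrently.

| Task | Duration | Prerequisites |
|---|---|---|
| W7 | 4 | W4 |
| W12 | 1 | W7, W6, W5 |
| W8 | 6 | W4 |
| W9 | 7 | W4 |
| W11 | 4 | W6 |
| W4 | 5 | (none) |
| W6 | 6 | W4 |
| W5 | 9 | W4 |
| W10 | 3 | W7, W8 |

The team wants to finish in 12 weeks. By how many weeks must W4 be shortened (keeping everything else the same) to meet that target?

3

Current finish: 15 weeks; target: 12.
W4 is on every critical path, so each week cut from W4 cuts the finish by one (this holds down to a finish of 11).
Need 15 − 12 = 3 weeks off W4 → W4 becomes 2 weeks, finish becomes 12.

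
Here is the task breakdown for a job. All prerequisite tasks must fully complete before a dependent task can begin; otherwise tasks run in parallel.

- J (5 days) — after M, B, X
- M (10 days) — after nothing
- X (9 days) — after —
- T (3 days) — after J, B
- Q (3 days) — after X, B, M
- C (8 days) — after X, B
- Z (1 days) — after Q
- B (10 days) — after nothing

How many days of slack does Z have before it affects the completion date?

Critical path: M→J→T = 10+5+3 = 18, so the finish is 18 days.
Z finishes as early as 14 and must finish by 18.
Float = 18 − 14 = 4.

4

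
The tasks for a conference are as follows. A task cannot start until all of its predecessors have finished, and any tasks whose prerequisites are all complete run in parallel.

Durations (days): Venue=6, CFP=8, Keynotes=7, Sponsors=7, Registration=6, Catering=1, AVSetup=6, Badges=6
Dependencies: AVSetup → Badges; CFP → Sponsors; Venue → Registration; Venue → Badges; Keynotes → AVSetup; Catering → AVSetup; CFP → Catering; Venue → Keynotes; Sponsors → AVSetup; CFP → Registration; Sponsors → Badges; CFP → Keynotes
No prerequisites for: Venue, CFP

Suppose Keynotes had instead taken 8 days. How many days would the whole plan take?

28

Actual critical path: CFP→Keynotes→AVSetup→Badges = 8+7+6+6 = 27 ⇒ 27 days.
Since Keynotes is critical, the +1 change carries straight to that chain (now 28 days).
That remains the longest chain; total 28 days.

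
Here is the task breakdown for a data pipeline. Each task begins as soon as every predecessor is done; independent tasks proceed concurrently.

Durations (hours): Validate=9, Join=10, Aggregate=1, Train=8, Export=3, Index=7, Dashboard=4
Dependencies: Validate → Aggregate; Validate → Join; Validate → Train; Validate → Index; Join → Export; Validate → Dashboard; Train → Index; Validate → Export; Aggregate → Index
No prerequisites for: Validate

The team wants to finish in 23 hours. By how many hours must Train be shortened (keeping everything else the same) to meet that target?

1

Current finish: 24 hours; target: 23.
Train is on every critical path, so each hour cut from Train cuts the finish by one (this holds down to a finish of 22).
Need 24 − 23 = 1 hour off Train → Train becomes 7 hours, finish becomes 23.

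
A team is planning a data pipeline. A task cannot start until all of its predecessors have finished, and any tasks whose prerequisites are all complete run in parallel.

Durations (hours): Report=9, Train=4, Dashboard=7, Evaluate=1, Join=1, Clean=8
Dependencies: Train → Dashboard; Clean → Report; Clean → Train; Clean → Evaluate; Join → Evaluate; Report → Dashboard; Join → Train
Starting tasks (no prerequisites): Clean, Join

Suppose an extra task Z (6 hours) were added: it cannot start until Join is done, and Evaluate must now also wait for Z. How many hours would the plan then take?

24

Originally the plan takes 24 hours.
With Z inserted, Evaluate now waits for max(Clean, Join, Z).
New critical path: Clean→Report→Dashboard = 8+9+7 = 24 ⇒ 24 hours.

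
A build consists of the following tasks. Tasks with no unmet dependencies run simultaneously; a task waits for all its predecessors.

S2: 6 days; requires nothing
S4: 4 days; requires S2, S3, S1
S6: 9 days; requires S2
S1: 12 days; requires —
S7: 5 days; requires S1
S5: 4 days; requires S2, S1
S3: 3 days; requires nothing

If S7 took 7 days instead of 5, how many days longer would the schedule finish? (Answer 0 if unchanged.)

The binding path is S1→S7 = 12+5 = 17; finish at 17 days.
S7 is on the critical path; changing it to 7 makes that path 19 days.
The critical path is still S1→S7; finish is now 19 days.
Change in finish: 19 − 17 = +2 days.

2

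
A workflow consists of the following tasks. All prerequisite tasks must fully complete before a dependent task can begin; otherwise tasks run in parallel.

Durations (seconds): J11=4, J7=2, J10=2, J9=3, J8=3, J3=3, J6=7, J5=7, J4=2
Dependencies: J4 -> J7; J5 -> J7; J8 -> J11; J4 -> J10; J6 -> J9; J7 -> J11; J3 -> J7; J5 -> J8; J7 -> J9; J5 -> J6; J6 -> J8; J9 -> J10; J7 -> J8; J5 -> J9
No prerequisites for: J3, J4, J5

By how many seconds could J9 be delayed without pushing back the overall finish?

2

J5→J6→J8→J11 = 7+7+3+4 = 21 sets the makespan at 21 seconds.
J9 finishes as early as 17 and must finish by 19.
Float = 21 − 19 = 2.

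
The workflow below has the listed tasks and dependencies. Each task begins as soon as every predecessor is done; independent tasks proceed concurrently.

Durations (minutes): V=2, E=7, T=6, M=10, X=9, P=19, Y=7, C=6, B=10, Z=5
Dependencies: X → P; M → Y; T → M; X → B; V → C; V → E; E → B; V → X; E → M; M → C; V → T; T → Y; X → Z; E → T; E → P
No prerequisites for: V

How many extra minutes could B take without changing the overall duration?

Critical path: V→E→T→M→Y = 2+7+6+10+7 = 32, so the finish is 32 minutes.
The longest chain containing B totals 21 minutes.
So B can slip 32 − 21 = 11 minutes.

11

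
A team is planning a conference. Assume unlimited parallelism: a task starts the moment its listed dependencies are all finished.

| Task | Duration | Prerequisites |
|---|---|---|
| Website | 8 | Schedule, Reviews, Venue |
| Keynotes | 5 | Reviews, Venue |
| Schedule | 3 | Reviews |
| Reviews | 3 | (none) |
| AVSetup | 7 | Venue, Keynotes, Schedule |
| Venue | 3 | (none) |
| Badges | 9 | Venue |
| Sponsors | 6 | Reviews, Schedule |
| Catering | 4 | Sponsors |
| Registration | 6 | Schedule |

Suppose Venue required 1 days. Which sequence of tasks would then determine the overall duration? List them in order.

Reviews, Schedule, Sponsors, Catering

The binding path is Reviews→Schedule→Sponsors→Catering = 3+3+6+4 = 16; finish at 16 days.
Venue has 1 day of float (longest path through it is 15).
No other chain overtakes it, so the finish is 16 days.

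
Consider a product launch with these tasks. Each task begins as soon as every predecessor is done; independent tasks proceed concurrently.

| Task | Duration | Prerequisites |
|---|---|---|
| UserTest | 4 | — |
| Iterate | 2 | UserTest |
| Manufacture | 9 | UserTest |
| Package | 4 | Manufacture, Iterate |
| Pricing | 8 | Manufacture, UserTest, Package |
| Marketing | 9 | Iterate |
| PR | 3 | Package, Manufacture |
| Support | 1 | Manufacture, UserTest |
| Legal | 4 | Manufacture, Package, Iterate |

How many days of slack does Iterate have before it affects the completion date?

7

UserTest→Manufacture→Package→Pricing = 4+9+4+8 = 25 sets the makespan at 25 days.
Longest path through Iterate: 18 days (earliest finish 6, latest finish 13).
Float = 25 − 18 = 7.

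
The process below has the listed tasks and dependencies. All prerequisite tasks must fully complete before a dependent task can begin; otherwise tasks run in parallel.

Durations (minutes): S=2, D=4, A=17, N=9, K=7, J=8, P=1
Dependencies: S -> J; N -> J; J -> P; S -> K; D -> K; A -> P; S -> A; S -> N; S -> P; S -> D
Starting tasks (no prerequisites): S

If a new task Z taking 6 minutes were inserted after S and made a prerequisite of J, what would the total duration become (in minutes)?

Originally the project takes 20 minutes.
With Z inserted, J now waits for max(N, S, Z).
New critical path: S→A→P = 2+17+1 = 20 ⇒ 20 minutes.

20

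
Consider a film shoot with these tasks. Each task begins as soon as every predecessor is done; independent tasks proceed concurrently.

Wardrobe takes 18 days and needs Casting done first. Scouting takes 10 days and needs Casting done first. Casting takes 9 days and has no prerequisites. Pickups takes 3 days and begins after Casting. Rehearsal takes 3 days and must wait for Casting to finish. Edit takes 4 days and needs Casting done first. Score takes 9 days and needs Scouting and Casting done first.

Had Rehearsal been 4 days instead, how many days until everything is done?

Baseline: Casting→Scouting→Score = 9+10+9 = 28 → 28 days.
The longest path through Rehearsal is only 12 days, so Rehearsal has float 16.
No other chain overtakes it, so the finish is 28 days.

28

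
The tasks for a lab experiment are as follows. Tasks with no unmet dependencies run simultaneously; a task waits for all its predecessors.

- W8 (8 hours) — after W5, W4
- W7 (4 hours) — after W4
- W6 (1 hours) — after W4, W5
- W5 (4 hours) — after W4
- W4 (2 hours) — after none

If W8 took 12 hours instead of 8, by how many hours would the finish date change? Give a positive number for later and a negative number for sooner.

4

Actual critical path: W4→W5→W8 = 2+4+8 = 14 ⇒ 14 hours.
W8 lies on that path, so at 12 hours the path becomes 18 hours.
No other chain overtakes it, so the finish is 18 hours.
Change in finish: 18 − 14 = +4 hours.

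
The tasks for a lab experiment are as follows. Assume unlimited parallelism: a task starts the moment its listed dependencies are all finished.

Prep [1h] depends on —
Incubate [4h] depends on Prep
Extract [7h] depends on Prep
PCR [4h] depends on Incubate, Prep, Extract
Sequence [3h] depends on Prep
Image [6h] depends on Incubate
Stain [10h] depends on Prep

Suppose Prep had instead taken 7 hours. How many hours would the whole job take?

18

As given, the longest chain is Prep→Extract→PCR = 1+7+4 = 12, so the finish is 12 hours.
Prep is on the critical path; changing it to 7 makes that path 18 hours.
No other chain overtakes it, so the finish is 18 hours.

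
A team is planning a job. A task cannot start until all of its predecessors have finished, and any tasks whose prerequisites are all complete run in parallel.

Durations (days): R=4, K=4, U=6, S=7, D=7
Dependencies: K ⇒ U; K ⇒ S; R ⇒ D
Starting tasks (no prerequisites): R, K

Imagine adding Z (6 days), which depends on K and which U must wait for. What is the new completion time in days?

16

Originally the plan takes 11 days.
With Z inserted, U now waits for max(K, Z).
New critical path: K→Z→U = 4+6+6 = 16 ⇒ 16 days.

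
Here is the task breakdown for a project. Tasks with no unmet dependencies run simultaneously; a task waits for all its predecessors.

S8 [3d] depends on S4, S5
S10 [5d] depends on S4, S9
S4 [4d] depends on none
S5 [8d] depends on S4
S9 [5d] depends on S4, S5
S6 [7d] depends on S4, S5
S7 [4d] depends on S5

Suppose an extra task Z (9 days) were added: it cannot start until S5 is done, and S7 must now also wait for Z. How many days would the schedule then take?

Originally the schedule takes 22 days.
With Z inserted, S7 now waits for max(S5, Z).
New critical path: S4→S5→Z→S7 = 4+8+9+4 = 25 ⇒ 25 days.

25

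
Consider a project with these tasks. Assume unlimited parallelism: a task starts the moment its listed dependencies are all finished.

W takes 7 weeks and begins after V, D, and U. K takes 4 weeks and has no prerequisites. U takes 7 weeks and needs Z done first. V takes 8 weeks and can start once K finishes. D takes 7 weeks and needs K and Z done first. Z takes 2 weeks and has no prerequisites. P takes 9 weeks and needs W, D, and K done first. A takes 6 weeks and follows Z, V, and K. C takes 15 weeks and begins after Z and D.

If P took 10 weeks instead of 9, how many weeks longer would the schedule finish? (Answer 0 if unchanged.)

1

Baseline: K→V→W→P = 4+8+7+9 = 28 → 28 weeks.
Since P is critical, the +1 change carries straight to that chain (now 29 weeks).
No other chain overtakes it, so the finish is 29 weeks.
Change in finish: 29 − 28 = +1 weeks.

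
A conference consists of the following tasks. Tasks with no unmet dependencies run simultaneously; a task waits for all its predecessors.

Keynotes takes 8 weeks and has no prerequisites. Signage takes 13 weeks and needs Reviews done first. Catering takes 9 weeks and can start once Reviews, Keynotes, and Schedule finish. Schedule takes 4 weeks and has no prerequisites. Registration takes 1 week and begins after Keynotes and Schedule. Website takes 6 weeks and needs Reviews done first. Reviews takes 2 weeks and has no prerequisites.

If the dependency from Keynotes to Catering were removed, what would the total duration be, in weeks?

15

With the dependency in place, Keynotes→Catering = 8+9 = 17 sets the finish at 17 weeks.
Without Keynotes→Catering, Catering's earliest start moves from 8 to 4.
After: Reviews→Signage = 2+13 = 15 → 15 weeks.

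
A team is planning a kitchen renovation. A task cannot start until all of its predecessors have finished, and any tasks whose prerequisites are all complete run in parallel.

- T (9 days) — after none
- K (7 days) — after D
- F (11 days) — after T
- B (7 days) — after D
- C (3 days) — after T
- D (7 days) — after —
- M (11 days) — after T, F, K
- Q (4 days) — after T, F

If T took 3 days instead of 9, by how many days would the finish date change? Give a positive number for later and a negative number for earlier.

Actual critical path: T→F→M = 9+11+11 = 31 ⇒ 31 days.
T lies on that path, so at 3 days the path becomes 25 days.
That remains the longest chain; total 25 days.
Change in finish: 25 − 31 = -6 days.

-6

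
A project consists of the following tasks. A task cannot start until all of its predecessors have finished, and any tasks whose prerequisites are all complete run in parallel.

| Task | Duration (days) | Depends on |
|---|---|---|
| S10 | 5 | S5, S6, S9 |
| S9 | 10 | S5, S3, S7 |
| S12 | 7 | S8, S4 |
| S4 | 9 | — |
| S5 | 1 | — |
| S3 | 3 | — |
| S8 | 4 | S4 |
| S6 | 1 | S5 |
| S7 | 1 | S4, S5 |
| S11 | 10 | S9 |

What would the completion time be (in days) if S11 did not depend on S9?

25

Original critical path: S4→S7→S9→S11 = 9+1+10+10 = 30 ⇒ 30 days.
Without S9→S11, S11's earliest start moves from 20 to 0.
The longest chain is now S4→S7→S9→S10 = 9+1+10+5 = 25, so the schedule takes 25 days.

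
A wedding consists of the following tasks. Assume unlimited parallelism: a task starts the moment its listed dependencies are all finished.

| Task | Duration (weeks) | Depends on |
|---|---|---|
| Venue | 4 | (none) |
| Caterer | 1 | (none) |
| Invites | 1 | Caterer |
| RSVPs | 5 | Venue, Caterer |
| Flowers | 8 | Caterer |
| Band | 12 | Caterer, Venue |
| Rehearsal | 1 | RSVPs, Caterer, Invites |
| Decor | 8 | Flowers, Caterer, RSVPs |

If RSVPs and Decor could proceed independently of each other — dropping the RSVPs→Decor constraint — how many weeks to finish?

17

Original critical path: Venue→RSVPs→Decor = 4+5+8 = 17 ⇒ 17 weeks.
Dropping RSVPs→Decor doesn't change Decor's earliest start (9); another predecessor still binds.
New critical path: Caterer→Flowers→Decor = 1+8+8 = 17 ⇒ 17 weeks.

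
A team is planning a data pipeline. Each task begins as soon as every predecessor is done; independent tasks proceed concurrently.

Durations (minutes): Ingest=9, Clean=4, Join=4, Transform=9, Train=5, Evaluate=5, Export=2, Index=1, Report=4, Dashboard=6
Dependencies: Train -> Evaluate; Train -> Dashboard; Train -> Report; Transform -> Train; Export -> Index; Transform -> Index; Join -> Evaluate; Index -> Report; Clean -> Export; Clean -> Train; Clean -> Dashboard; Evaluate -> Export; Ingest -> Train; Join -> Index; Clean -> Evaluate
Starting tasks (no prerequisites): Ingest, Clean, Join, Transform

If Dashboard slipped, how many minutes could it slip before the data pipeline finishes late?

Ingest→Train→Evaluate→Export→Index→Report = 9+5+5+2+1+4 = 26 sets the makespan at 26 minutes.
The longest chain containing Dashboard totals 20 minutes.
Float = 26 − 20 = 6.

6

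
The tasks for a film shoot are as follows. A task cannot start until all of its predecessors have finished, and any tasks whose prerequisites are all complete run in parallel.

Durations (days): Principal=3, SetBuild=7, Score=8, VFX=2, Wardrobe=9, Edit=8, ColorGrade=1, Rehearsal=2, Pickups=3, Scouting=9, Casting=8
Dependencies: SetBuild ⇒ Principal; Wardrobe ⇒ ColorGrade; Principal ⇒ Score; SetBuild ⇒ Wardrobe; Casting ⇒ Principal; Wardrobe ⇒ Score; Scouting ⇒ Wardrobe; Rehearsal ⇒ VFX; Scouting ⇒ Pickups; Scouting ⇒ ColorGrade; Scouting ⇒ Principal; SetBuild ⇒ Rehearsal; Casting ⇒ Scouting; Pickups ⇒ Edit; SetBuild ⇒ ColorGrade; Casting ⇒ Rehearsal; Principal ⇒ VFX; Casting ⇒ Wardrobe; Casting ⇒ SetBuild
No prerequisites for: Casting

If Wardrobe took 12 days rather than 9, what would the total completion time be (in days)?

37

As given, the longest chain is Casting→Scouting→Wardrobe→Score = 8+9+9+8 = 34, so the finish is 34 days.
Wardrobe is on the critical path; changing it to 12 makes that path 37 days.
No other chain overtakes it, so the finish is 37 days.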